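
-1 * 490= -490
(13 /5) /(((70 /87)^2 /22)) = 1082367 /12250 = 88.36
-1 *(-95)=95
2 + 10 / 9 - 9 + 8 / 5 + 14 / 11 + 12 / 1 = 4447 / 495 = 8.98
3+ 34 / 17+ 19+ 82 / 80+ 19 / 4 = 1191 / 40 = 29.78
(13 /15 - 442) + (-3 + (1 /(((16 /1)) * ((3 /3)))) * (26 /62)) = -3304157 /7440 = -444.11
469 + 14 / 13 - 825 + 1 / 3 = -354.59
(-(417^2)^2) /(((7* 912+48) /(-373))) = 1753505029.81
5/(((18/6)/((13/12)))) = 65/36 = 1.81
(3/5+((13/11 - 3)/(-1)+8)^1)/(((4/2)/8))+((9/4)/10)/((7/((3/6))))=256803/6160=41.69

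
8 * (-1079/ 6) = -4316/ 3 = -1438.67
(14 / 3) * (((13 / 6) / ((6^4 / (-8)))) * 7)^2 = 57967 / 1417176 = 0.04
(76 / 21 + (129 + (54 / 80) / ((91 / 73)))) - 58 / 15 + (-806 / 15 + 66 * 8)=6590881 / 10920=603.56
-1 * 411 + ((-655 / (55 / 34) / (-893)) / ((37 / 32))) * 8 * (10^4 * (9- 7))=22655101639 / 363451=62333.30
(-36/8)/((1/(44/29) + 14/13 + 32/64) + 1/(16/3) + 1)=-3432/2611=-1.31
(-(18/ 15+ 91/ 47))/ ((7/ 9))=-6633/ 1645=-4.03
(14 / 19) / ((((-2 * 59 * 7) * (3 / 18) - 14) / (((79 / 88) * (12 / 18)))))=-79 / 27170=-0.00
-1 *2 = -2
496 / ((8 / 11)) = 682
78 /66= 13 /11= 1.18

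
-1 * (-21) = 21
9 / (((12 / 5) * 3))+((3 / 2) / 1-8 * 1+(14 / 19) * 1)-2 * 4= -951 / 76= -12.51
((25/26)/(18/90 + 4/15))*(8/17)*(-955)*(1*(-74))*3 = 318015000/1547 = 205568.84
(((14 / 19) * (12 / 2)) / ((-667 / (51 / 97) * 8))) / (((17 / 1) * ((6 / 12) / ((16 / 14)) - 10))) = 56 / 20897777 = 0.00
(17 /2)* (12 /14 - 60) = -3519 /7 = -502.71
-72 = -72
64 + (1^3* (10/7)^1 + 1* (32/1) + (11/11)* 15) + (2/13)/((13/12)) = 133171/1183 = 112.57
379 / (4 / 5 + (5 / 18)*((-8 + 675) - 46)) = 3790 / 1733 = 2.19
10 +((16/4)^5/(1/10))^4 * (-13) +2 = -142936511610879988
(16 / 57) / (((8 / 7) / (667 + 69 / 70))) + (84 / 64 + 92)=61771 / 240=257.38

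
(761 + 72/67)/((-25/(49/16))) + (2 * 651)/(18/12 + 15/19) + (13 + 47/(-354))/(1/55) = 162743259697/137564400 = 1183.03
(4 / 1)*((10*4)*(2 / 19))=320 / 19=16.84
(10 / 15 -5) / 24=-13 / 72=-0.18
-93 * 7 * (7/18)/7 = -36.17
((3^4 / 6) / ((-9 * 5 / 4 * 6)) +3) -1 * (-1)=19 / 5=3.80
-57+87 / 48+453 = 6365 / 16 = 397.81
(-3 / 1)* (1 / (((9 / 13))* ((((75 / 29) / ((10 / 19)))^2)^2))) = -0.01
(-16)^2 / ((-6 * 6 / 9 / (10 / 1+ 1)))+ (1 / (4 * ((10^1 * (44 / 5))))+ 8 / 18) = -2228855 / 3168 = -703.55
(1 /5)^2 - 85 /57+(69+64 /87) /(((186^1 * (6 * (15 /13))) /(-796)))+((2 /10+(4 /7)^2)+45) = 1639808839 /1694862225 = 0.97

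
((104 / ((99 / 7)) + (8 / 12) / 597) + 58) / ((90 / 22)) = 429184 / 26865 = 15.98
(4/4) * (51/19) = 51/19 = 2.68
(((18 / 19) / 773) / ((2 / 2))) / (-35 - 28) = -2 / 102809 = -0.00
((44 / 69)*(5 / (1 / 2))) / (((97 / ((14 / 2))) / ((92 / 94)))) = 6160 / 13677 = 0.45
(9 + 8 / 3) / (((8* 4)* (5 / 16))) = 7 / 6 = 1.17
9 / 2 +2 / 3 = 31 / 6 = 5.17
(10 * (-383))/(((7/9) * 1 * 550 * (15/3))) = -3447/1925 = -1.79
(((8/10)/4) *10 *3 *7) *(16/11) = 672/11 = 61.09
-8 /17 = -0.47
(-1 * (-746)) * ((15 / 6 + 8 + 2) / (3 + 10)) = 9325 / 13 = 717.31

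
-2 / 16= -1 / 8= -0.12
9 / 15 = 3 / 5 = 0.60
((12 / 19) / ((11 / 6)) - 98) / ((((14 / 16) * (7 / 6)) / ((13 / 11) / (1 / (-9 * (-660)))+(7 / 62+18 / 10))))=-213256056624 / 317471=-671733.97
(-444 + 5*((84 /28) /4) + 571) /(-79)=-1.66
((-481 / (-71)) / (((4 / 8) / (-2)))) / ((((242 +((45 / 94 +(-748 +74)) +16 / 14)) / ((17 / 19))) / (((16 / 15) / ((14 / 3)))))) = 24596416 / 1910109805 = 0.01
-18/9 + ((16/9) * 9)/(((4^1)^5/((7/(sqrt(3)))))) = -2 + 7 * sqrt(3)/192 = -1.94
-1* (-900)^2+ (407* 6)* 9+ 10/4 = -1576039/2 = -788019.50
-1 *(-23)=23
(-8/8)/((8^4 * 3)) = -1/12288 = -0.00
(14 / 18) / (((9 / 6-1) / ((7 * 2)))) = 196 / 9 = 21.78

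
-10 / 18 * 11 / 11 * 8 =-4.44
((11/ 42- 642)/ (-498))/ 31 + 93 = 60327781/ 648396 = 93.04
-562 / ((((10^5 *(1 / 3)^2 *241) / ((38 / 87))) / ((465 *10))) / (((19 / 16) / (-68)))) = 28302039 / 3802016000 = 0.01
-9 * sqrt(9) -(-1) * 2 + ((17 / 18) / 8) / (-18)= -64817 / 2592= -25.01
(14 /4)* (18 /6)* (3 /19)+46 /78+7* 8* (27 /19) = 121267 /1482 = 81.83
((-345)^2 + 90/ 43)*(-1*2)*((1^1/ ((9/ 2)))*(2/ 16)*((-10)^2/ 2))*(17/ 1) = -241691125/ 43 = -5620723.84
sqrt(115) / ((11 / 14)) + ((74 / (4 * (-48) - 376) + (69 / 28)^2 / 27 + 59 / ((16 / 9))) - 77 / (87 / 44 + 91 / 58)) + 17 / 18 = 14183448199 / 1133458200 + 14 * sqrt(115) / 11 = 26.16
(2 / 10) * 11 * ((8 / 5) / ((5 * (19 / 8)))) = 704 / 2375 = 0.30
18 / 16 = 9 / 8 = 1.12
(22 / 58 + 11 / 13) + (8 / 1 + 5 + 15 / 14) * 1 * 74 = 2751187 / 2639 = 1042.51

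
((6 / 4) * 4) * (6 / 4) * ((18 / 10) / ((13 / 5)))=81 / 13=6.23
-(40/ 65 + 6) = -86/ 13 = -6.62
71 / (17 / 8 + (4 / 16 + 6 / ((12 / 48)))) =568 / 211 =2.69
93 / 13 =7.15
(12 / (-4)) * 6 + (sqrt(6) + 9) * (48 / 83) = -1062 / 83 + 48 * sqrt(6) / 83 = -11.38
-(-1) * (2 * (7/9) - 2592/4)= -5818/9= -646.44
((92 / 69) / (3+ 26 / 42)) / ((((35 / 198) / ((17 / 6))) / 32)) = 17952 / 95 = 188.97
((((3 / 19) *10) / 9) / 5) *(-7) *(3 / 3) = -14 / 57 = -0.25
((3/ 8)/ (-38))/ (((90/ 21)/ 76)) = -7/ 40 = -0.18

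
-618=-618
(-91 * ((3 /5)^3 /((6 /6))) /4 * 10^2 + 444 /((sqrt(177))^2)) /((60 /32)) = -1153784 /4425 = -260.74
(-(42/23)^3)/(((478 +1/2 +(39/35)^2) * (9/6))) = -40336800/4766896763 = -0.01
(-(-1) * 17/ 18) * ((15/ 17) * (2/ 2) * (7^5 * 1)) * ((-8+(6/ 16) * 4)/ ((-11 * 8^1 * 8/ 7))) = 7647185/ 8448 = 905.21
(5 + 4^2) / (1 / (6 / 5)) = 126 / 5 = 25.20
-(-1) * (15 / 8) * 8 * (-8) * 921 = -110520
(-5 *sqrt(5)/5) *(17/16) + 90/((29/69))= 211.76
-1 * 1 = -1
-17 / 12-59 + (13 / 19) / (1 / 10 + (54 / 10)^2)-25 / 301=-867427375 / 14343252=-60.48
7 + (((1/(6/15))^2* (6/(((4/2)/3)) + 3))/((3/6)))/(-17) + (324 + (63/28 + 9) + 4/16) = 11345/34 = 333.68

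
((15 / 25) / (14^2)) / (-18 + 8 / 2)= -3 / 13720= -0.00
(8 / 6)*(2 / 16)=1 / 6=0.17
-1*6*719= -4314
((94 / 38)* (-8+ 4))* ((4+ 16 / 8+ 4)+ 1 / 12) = -5687 / 57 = -99.77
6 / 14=0.43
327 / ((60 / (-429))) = -46761 / 20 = -2338.05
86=86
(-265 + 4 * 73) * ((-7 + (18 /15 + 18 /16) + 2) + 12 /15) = -405 /8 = -50.62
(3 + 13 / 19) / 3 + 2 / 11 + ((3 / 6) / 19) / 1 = 1.44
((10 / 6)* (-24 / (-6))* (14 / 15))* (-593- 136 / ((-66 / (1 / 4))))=-1094912 / 297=-3686.57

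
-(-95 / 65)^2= -361 / 169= -2.14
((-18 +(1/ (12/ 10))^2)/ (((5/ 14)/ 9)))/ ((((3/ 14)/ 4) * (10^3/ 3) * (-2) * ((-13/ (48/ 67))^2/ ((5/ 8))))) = 2197944/ 94830125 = 0.02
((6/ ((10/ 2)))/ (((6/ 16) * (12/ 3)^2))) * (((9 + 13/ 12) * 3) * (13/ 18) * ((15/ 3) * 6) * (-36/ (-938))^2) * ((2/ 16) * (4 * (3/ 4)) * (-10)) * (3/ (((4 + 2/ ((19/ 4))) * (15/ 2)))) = -806949/ 12317816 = -0.07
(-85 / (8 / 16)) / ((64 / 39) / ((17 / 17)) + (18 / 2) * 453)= -6630 / 159067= -0.04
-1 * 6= -6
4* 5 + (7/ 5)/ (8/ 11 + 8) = 9677/ 480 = 20.16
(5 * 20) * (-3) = -300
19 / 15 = 1.27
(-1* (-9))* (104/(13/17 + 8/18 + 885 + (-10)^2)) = 71604/75445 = 0.95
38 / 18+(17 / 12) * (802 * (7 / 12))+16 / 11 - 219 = 39365 / 88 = 447.33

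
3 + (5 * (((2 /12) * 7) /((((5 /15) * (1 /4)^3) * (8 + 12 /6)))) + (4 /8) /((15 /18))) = 578 /5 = 115.60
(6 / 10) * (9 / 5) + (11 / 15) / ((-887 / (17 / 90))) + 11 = 14465009 / 1197450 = 12.08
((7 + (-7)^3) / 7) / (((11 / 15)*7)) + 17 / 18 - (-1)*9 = 823 / 1386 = 0.59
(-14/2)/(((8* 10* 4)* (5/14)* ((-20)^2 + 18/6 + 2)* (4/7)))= -343/1296000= -0.00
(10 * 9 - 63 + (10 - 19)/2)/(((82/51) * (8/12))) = 20.99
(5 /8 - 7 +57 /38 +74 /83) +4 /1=11 /664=0.02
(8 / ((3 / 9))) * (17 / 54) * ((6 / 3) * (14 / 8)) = 238 / 9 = 26.44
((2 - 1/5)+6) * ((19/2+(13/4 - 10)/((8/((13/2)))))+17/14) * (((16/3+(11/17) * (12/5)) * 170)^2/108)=1956696313/3780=517644.53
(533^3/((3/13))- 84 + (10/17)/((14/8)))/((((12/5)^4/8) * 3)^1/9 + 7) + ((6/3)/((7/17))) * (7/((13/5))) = 146403673939945/1870323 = 78277214.12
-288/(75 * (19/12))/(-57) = 384/9025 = 0.04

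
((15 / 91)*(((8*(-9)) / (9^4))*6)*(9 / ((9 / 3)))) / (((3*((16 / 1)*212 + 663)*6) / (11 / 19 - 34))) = 5080 / 340739217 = 0.00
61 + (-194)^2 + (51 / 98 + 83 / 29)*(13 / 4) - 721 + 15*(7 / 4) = 420766547 / 11368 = 37013.24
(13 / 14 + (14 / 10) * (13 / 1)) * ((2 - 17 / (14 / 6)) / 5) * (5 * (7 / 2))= -49543 / 140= -353.88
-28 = -28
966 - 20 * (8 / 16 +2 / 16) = 1907 / 2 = 953.50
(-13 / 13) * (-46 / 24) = 23 / 12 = 1.92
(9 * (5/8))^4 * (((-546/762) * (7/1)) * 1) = -2612098125/520192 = -5021.41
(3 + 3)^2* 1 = 36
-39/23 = -1.70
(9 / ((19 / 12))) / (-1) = -5.68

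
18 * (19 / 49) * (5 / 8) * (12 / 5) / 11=513 / 539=0.95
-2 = -2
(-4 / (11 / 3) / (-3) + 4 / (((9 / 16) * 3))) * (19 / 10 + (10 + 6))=72674 / 1485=48.94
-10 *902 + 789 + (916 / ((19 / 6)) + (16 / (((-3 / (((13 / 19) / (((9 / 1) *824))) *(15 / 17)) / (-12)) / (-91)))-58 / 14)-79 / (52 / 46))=-145613961029 / 18164874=-8016.24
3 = 3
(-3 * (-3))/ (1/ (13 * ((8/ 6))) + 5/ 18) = 4212/ 157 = 26.83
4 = 4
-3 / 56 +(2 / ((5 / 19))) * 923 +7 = 1966089 / 280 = 7021.75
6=6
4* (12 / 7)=48 / 7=6.86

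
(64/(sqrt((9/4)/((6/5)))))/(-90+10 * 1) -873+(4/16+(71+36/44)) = -35241/44 -8 * sqrt(30)/75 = -801.52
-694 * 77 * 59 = -3152842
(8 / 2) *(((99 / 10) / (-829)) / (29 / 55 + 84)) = -2178 / 3854021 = -0.00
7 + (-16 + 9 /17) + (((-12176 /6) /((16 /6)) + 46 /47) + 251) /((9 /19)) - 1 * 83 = -8385217 /7191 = -1166.07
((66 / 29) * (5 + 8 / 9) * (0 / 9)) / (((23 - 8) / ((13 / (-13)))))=0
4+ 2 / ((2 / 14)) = 18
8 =8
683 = 683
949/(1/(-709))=-672841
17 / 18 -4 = -55 / 18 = -3.06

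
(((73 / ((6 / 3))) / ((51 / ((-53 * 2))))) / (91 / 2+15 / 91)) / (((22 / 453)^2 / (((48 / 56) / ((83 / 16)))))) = -165142353168 / 1418945341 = -116.38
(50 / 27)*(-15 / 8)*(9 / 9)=-125 / 36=-3.47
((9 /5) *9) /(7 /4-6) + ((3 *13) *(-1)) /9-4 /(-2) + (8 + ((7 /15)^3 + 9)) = 628631 /57375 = 10.96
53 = 53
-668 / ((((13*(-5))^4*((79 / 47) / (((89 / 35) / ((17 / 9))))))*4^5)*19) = -6287049 / 4081229807200000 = -0.00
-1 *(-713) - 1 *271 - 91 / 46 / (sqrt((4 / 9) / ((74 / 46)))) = 442 - 273 *sqrt(851) / 2116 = 438.24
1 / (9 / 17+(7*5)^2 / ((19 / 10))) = 323 / 208421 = 0.00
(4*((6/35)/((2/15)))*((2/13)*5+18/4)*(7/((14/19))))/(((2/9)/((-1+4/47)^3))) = -16763494401/18895786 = -887.16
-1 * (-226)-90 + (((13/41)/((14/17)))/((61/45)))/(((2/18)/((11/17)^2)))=81589433/595238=137.07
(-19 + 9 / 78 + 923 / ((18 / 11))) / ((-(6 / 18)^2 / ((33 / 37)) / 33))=-69461865 / 481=-144411.36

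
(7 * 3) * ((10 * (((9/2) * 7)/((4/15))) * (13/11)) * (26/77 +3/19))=133599375/9196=14527.99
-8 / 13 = -0.62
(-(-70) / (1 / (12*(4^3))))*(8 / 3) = 143360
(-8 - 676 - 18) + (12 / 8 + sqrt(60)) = -1401 / 2 + 2* sqrt(15) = -692.75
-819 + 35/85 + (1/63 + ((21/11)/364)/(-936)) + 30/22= -52065715045/63711648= -817.21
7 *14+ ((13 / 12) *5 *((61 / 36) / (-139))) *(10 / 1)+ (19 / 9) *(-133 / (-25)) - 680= -428914753 / 750600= -571.43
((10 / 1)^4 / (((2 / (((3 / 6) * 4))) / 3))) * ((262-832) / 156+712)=276255000 / 13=21250384.62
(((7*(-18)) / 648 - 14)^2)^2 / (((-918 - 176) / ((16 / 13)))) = -68184176641 / 1492968672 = -45.67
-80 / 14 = -40 / 7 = -5.71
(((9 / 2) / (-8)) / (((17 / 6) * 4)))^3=-19683 / 160989184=-0.00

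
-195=-195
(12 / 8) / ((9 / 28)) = 14 / 3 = 4.67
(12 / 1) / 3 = 4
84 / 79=1.06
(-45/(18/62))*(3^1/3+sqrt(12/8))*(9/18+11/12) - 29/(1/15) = -7855/12 - 2635*sqrt(6)/24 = -923.52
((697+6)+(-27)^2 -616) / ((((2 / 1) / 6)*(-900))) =-68 / 25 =-2.72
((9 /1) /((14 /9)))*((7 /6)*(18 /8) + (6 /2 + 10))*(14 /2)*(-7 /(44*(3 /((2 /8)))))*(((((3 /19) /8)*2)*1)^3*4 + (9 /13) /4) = -5841871875 /4017508352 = -1.45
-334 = -334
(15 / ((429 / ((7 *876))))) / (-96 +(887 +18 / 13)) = 30660 / 113311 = 0.27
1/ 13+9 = 118/ 13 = 9.08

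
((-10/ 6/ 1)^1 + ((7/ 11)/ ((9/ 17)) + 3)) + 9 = 1142/ 99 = 11.54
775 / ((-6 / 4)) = -1550 / 3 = -516.67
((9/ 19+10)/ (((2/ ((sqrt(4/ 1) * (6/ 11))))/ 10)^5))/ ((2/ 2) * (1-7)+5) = -154742400000/ 3059969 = -50569.92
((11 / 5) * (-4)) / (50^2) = -11 / 3125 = -0.00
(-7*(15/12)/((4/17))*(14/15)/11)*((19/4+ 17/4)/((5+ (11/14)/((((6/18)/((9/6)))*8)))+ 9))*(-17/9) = 396508/106755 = 3.71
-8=-8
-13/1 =-13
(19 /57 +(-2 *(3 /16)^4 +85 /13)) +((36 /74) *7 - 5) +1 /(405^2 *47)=5.27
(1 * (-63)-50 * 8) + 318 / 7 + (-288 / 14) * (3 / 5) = -15047 / 35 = -429.91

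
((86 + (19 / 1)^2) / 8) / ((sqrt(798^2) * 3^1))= 149 / 6384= 0.02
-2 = -2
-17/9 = -1.89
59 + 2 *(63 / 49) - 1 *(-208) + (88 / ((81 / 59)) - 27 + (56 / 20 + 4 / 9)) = 878608 / 2835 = 309.91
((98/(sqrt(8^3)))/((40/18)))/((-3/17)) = -2499 *sqrt(2)/320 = -11.04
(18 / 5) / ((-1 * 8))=-9 / 20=-0.45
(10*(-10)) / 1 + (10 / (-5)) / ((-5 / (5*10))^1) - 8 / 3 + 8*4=-152 / 3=-50.67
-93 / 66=-31 / 22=-1.41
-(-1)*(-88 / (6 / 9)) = -132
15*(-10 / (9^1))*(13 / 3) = -72.22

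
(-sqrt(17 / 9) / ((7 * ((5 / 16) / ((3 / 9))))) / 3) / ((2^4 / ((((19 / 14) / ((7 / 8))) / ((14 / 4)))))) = -152 * sqrt(17) / 324135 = -0.00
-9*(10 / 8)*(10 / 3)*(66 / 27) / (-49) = 275 / 147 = 1.87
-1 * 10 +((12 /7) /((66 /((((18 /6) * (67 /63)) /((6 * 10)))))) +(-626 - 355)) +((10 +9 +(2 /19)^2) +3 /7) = -17014047503 /17512110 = -971.56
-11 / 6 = -1.83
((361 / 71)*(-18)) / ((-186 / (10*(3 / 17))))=32490 / 37417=0.87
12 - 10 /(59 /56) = 148 /59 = 2.51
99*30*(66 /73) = 196020 /73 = 2685.21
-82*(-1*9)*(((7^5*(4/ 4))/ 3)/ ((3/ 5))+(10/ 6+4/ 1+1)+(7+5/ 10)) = 6901325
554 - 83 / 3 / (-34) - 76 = 48839 / 102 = 478.81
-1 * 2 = -2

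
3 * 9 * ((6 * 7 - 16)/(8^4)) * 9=3159/2048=1.54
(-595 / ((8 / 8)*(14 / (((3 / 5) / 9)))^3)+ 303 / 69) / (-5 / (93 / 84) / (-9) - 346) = -828450479 / 65181622800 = -0.01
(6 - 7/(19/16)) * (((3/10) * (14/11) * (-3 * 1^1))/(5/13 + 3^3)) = -819/186010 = -0.00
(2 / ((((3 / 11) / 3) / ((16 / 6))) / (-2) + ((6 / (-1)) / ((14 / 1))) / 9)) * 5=-36960 / 239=-154.64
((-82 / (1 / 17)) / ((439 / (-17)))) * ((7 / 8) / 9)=82943 / 15804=5.25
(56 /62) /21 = 4 /93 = 0.04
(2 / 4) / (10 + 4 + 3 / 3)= 1 / 30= 0.03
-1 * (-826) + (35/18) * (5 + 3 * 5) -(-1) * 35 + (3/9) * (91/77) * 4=901.46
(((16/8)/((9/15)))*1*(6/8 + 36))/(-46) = -245/92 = -2.66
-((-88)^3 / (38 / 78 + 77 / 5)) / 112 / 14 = 2076360 / 75901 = 27.36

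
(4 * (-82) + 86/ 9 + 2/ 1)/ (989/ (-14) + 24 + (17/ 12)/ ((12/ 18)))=159488/ 22437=7.11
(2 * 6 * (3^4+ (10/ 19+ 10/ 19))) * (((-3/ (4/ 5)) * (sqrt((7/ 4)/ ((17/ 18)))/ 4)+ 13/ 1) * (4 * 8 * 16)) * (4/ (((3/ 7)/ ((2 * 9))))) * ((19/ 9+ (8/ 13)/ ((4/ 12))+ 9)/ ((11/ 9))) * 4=9758111956992/ 209 - 13722344939520 * sqrt(238)/ 46189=42106231255.42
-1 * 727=-727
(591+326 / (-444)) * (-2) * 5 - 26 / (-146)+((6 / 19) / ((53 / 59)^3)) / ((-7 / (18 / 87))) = -5902.49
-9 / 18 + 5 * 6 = 59 / 2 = 29.50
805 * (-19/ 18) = -15295/ 18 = -849.72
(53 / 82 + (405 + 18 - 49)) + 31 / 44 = 677133 / 1804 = 375.35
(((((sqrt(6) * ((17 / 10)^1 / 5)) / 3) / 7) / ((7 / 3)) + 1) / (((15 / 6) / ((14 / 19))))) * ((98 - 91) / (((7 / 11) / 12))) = 4488 * sqrt(6) / 16625 + 3696 / 95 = 39.57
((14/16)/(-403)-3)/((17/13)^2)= -1.76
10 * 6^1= 60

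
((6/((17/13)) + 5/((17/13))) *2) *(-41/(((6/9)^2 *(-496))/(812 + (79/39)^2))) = 559823143/219232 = 2553.56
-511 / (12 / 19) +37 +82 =-8281 / 12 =-690.08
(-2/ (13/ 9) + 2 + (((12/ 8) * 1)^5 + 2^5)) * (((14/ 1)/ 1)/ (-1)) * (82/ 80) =-4800649/ 8320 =-577.00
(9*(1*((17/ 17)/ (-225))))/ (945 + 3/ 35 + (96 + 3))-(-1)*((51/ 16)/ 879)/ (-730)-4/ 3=-55583544709/ 41686305440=-1.33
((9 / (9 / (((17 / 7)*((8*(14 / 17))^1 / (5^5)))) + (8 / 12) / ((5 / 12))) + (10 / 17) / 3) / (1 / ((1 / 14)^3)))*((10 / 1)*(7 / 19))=3610625 / 13366186386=0.00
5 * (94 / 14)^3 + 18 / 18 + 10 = 522888 / 343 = 1524.45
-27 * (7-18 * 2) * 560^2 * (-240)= -58931712000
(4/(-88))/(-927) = 1/20394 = 0.00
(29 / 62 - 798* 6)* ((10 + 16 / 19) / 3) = -30573181 / 1767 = -17302.31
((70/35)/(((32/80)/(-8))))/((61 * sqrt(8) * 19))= -10 * sqrt(2)/1159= -0.01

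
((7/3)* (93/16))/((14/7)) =217/32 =6.78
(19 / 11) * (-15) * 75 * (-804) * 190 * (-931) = -3039943095000 / 11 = -276358463181.82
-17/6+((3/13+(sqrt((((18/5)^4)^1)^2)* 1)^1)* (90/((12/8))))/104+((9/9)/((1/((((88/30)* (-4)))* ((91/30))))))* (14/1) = -76824727/190125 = -404.07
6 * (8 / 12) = 4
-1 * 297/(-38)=297/38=7.82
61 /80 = 0.76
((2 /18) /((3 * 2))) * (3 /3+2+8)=0.20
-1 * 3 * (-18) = 54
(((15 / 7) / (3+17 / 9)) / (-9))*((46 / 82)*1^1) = -345 / 12628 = -0.03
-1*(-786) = 786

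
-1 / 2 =-0.50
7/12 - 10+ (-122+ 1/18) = -4729/36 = -131.36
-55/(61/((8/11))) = -40/61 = -0.66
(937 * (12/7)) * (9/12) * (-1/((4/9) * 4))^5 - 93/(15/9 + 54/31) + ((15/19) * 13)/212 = -222773255816379/2343077675008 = -95.08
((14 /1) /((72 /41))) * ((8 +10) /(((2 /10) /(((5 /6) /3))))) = 7175 /36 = 199.31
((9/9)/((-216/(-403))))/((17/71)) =28613/3672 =7.79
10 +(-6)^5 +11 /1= -7755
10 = 10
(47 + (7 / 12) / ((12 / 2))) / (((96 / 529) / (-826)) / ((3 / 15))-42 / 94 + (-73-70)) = -0.33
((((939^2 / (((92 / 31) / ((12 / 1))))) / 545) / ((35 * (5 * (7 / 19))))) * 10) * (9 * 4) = 112176072504 / 3071075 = 36526.65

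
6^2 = 36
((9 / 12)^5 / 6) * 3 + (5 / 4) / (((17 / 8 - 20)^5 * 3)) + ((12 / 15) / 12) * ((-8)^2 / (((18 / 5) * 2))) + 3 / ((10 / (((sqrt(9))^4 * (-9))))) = -3603943714925389333 / 16532704680560640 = -217.99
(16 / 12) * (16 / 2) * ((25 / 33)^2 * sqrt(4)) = 40000 / 3267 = 12.24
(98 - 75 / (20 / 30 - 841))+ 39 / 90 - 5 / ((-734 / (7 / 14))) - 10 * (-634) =357418158917 / 55512420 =6438.53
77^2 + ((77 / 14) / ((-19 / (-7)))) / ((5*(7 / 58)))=563574 / 95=5932.36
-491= -491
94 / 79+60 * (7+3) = 47494 / 79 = 601.19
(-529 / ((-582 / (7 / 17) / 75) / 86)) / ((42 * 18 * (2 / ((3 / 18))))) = 568675 / 2137104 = 0.27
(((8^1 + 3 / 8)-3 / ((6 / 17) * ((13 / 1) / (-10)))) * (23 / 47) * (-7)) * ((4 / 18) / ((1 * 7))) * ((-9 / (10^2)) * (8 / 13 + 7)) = 75141 / 67600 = 1.11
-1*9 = -9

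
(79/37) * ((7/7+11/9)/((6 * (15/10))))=0.53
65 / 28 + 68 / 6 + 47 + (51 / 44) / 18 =37403 / 616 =60.72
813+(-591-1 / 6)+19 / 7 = 9431 / 42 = 224.55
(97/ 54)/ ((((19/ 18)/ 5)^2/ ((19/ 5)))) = 153.16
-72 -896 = -968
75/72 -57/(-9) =59/8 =7.38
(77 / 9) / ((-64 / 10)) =-385 / 288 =-1.34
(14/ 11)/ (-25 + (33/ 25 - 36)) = -175/ 8206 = -0.02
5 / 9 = 0.56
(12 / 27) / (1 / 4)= 16 / 9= 1.78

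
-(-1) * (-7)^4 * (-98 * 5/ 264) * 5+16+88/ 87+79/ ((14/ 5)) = -198618935/ 8932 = -22236.78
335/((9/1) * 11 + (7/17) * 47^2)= 5695/17146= 0.33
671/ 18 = 37.28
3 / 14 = 0.21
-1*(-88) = 88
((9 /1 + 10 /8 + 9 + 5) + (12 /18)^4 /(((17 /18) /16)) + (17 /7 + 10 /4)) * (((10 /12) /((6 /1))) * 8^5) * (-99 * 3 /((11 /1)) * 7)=-1426810880 /51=-27976683.92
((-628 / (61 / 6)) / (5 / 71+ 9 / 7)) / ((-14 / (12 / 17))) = 802584 / 349469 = 2.30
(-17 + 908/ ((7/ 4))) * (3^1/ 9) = 1171/ 7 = 167.29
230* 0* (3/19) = 0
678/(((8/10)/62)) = 52545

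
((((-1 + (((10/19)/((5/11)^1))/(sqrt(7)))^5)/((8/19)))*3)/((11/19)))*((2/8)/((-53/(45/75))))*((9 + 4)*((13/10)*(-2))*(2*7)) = -3843567/233200 + 44537922*sqrt(7)/445320575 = -16.22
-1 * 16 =-16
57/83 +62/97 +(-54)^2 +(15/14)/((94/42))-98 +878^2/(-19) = -542854172393/14379086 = -37753.04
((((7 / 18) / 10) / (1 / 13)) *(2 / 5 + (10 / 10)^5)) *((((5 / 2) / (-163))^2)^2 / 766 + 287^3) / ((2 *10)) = 43427320884576632406767 / 51909927256896000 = 836589.90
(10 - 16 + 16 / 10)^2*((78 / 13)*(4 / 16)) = 726 / 25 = 29.04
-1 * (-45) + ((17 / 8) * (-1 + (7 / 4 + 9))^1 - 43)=727 / 32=22.72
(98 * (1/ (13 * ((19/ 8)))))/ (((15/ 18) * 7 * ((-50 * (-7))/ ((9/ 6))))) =72/ 30875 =0.00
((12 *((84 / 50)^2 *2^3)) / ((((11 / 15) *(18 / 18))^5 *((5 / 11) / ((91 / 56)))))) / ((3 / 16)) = 356638464 / 14641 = 24358.89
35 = 35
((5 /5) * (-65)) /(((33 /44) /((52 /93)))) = -13520 /279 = -48.46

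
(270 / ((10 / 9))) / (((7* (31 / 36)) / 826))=33298.84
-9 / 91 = -0.10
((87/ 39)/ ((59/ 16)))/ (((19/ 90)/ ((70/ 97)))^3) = 116021808000000/ 4801438490069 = 24.16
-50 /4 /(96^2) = -25 /18432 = -0.00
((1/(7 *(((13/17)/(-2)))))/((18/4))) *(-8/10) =0.07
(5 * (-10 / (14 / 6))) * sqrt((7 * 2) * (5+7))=-300 * sqrt(42) / 7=-277.75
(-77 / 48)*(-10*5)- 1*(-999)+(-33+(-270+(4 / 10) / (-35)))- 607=710627 / 4200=169.20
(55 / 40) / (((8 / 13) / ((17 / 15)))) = 2431 / 960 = 2.53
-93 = -93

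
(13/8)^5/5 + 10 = 12.27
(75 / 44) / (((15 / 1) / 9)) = 45 / 44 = 1.02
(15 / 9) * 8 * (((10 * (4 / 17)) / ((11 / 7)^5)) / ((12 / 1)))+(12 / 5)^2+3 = 5564405857 / 616020075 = 9.03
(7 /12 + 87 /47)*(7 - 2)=6865 /564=12.17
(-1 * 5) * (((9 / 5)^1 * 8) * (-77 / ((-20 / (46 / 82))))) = -31878 / 205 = -155.50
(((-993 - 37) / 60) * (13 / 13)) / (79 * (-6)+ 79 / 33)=1133 / 31126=0.04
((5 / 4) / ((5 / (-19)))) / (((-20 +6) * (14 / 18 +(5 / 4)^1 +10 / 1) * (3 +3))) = 57 / 12124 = 0.00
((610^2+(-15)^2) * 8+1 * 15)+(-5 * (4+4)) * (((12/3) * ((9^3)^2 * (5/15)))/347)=1005235885/347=2896933.39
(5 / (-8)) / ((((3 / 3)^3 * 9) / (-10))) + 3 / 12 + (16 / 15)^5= 3531527 / 1518750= 2.33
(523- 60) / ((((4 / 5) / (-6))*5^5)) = -1389 / 1250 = -1.11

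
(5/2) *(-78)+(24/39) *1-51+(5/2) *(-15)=-282.88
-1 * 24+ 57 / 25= -543 / 25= -21.72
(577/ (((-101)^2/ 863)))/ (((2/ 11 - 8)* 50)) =-0.12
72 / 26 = 36 / 13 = 2.77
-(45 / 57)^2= -225 / 361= -0.62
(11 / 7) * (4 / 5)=44 / 35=1.26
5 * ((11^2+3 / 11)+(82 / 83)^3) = 611.19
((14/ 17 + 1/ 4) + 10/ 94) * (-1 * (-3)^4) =-305451/ 3196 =-95.57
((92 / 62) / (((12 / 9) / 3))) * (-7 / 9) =-161 / 62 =-2.60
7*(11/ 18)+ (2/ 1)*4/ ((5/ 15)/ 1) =509/ 18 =28.28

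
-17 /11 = -1.55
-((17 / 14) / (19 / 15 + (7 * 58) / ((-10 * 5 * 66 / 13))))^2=-21855625 / 1640961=-13.32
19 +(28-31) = 16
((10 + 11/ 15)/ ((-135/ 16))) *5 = -2576/ 405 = -6.36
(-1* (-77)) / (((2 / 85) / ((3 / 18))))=6545 / 12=545.42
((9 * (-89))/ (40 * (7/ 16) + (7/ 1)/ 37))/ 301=-59274/ 394009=-0.15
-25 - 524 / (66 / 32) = -9209 / 33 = -279.06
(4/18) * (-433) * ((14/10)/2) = -3031/45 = -67.36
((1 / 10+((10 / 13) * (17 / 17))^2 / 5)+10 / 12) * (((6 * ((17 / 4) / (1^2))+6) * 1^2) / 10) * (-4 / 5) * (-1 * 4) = 223944 / 21125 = 10.60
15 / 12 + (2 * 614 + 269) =5993 / 4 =1498.25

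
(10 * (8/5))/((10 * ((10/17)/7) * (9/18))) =952/25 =38.08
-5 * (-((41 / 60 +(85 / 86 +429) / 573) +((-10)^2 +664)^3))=219752158874843 / 98556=2229718727.17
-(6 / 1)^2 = -36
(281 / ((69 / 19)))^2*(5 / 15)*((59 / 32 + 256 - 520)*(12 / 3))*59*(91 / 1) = -1283877063002261 / 114264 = -11236059152.51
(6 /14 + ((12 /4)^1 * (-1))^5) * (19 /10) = -16131 /35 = -460.89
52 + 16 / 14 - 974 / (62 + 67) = 41170 / 903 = 45.59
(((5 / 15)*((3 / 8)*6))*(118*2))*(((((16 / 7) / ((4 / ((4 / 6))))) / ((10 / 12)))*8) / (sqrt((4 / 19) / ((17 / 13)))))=11328*sqrt(4199) / 455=1613.30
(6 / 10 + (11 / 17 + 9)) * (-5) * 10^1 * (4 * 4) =-139360 / 17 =-8197.65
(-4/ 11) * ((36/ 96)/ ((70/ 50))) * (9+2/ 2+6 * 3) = -30/ 11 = -2.73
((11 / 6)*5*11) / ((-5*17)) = -1.19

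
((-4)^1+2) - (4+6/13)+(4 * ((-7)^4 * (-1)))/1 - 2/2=-124949/13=-9611.46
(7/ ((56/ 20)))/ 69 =5/ 138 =0.04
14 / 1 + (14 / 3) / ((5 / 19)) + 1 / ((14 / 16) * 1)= 3452 / 105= 32.88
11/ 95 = 0.12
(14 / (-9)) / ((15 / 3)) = -14 / 45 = -0.31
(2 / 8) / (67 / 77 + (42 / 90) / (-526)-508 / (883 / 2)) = -268224495 / 301892254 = -0.89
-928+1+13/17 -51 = -16613/17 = -977.24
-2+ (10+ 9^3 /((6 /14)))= 1709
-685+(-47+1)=-731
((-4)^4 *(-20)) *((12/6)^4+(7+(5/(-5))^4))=-122880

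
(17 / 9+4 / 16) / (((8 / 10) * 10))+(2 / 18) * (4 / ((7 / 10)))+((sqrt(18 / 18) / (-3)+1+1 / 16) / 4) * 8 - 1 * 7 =-9353 / 2016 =-4.64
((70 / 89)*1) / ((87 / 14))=980 / 7743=0.13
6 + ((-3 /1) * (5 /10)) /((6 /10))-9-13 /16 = -101 /16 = -6.31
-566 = -566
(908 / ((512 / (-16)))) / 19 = -227 / 152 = -1.49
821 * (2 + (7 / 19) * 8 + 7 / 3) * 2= 681430 / 57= 11954.91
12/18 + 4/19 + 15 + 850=49355/57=865.88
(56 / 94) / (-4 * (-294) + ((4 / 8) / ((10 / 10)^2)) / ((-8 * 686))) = 307328 / 606665425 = 0.00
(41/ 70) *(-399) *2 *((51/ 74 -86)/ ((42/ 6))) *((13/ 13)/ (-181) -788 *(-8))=35909599.50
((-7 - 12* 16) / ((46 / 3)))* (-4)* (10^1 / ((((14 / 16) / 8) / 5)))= 3820800 / 161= 23731.68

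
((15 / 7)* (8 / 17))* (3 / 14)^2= 270 / 5831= 0.05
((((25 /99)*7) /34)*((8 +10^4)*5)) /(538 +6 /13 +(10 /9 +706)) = 14230125 /6812971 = 2.09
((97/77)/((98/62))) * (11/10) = 3007/3430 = 0.88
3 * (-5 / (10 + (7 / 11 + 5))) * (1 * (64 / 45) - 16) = 1804 / 129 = 13.98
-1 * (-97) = 97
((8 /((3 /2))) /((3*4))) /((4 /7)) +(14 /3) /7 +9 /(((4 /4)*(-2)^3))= 23 /72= 0.32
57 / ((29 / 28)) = 55.03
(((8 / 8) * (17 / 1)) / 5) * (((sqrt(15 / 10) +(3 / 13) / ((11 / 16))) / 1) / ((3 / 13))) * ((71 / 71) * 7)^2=13328 / 55 +10829 * sqrt(6) / 30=1126.51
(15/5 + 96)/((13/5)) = 495/13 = 38.08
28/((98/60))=120/7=17.14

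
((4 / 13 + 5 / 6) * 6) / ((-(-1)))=89 / 13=6.85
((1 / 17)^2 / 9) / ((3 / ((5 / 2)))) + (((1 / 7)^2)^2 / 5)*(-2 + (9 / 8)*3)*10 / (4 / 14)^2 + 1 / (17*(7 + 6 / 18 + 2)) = 0.02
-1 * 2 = -2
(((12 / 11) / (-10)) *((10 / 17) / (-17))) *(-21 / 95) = -252 / 302005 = -0.00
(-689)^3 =-327082769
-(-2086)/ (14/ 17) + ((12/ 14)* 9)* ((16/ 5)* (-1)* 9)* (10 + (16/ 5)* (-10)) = 259727/ 35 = 7420.77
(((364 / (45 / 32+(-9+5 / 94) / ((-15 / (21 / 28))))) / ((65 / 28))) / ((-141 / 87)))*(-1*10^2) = 5219.54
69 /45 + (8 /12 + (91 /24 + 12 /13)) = 10787 /1560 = 6.91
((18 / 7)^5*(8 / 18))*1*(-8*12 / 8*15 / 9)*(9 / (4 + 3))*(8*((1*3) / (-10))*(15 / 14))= 2720977920 / 823543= 3303.99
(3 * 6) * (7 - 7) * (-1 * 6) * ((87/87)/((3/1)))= 0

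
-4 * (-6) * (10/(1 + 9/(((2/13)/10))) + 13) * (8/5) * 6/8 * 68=37346688/1465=25492.62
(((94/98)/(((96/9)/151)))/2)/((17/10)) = 106455/26656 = 3.99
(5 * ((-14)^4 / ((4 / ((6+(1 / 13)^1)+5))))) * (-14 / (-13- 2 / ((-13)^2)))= 572309.30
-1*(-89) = 89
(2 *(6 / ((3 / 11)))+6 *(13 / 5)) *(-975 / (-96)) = 9685 / 16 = 605.31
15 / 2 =7.50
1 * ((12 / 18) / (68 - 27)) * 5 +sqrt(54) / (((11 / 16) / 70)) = 10 / 123 +3360 * sqrt(6) / 11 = 748.29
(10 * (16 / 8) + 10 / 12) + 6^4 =7901 / 6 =1316.83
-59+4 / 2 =-57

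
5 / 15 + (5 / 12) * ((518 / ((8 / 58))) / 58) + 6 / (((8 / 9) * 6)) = 455 / 16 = 28.44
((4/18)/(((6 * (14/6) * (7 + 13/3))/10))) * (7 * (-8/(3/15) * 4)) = -800/51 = -15.69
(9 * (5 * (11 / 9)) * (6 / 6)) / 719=0.08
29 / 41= 0.71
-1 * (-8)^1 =8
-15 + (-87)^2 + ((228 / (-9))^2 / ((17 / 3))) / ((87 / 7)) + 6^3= 34515922 / 4437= 7779.11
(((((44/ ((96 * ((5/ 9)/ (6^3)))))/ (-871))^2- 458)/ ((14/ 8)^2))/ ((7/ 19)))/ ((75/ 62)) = -163707047684512/ 487900993125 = -335.53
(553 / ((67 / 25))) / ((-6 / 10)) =-69125 / 201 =-343.91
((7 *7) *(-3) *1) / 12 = -49 / 4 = -12.25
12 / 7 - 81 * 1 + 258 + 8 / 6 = 3781 / 21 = 180.05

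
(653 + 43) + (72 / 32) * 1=2793 / 4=698.25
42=42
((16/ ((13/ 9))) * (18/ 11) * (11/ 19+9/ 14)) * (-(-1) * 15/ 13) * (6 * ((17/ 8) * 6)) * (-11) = -37179000/ 1729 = -21503.18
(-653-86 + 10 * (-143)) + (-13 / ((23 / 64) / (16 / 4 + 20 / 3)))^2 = 146715.14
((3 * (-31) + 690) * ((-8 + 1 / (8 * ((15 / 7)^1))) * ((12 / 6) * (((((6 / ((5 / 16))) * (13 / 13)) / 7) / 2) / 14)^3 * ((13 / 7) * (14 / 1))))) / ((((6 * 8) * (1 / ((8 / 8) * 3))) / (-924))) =140587596864 / 10504375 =13383.72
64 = 64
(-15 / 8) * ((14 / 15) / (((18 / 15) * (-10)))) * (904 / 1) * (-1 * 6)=-791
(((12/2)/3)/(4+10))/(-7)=-1/49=-0.02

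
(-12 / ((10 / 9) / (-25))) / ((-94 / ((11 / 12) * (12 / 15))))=-99 / 47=-2.11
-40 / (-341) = 40 / 341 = 0.12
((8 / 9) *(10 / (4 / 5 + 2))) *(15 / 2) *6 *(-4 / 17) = -4000 / 119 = -33.61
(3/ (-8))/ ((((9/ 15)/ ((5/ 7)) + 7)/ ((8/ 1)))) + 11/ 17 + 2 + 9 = 37533/ 3332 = 11.26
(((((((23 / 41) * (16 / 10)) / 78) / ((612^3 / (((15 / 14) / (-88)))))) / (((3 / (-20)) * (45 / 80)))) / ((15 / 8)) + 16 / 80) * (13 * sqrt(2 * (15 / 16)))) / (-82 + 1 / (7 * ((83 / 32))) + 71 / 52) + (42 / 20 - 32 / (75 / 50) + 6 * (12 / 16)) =-221 / 15 - 12846910253568313 * sqrt(30) / 1592612449331902515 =-14.78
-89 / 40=-2.22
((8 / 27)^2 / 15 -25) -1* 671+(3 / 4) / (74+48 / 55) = -125361580237 / 180121320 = -695.98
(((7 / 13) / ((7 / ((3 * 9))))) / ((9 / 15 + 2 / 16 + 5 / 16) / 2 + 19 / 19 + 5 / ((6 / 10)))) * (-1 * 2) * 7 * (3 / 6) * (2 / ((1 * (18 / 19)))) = -191520 / 61477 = -3.12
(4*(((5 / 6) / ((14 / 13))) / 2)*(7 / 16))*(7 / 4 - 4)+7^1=701 / 128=5.48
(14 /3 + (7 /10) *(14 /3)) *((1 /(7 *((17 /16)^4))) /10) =32768 /368475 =0.09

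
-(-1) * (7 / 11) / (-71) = -0.01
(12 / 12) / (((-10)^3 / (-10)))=1 / 100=0.01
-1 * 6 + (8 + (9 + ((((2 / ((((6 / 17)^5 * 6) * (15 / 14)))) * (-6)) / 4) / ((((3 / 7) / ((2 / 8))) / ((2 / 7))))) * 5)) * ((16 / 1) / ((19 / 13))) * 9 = -98384867 / 18468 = -5327.32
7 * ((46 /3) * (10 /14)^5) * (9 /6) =71875 /2401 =29.94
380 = 380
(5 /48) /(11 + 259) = 1 /2592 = 0.00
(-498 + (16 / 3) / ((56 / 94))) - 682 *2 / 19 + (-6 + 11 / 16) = -3614299 / 6384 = -566.15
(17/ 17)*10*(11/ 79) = 110/ 79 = 1.39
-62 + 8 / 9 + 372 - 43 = 2411 / 9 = 267.89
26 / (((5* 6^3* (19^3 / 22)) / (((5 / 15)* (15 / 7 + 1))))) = 1573 / 19445265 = 0.00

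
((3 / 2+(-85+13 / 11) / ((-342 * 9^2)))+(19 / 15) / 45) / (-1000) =-11664559 / 7618050000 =-0.00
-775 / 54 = -14.35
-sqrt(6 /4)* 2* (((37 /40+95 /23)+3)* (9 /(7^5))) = -0.01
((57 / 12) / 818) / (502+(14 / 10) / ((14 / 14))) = 95 / 8235624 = 0.00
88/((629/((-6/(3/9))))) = -1584/629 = -2.52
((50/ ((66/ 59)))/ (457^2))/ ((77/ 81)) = 39825/ 176895103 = 0.00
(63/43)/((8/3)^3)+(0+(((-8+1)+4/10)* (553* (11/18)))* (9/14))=-157829703/110080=-1433.77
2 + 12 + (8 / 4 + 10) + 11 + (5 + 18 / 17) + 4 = 800 / 17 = 47.06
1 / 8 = 0.12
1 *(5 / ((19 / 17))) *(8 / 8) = 85 / 19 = 4.47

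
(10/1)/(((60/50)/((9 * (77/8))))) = 721.88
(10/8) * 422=1055/2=527.50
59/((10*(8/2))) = 59/40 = 1.48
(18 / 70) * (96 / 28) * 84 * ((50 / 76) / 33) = 2160 / 1463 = 1.48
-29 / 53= -0.55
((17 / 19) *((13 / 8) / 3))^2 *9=48841 / 23104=2.11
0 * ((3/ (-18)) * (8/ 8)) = 0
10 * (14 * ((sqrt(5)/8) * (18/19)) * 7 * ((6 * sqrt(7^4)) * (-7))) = -4537890 * sqrt(5)/19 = -534054.24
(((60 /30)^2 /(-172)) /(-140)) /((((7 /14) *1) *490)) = 0.00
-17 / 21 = -0.81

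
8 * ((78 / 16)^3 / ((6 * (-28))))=-19773 / 3584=-5.52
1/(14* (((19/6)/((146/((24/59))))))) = 4307/532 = 8.10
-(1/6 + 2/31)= -0.23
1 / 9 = 0.11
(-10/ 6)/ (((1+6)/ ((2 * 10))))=-4.76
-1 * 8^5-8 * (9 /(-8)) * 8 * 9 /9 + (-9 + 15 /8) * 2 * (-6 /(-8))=-523307 /16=-32706.69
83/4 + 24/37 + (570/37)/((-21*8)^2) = 3724487/174048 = 21.40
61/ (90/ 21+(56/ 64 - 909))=-3416/ 50615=-0.07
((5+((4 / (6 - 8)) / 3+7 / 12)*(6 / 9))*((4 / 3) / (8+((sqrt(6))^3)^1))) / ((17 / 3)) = 0.05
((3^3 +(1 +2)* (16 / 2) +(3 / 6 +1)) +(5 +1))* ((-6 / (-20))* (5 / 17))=351 / 68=5.16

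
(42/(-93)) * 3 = -42/31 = -1.35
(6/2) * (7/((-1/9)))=-189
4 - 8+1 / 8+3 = -7 / 8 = -0.88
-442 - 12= -454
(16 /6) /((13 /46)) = 368 /39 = 9.44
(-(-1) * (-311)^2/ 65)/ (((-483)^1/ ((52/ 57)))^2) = 20117968/ 3789779805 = 0.01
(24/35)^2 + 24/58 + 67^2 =4489.88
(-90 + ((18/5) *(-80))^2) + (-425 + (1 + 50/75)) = 247292/3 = 82430.67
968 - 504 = 464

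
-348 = -348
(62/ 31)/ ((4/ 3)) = 3/ 2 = 1.50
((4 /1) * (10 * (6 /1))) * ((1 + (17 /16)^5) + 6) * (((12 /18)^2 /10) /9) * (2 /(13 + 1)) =973321 /688128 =1.41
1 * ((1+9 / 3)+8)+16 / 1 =28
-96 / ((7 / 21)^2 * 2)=-432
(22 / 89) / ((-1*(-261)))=22 / 23229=0.00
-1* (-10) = 10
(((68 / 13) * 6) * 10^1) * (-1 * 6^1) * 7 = -171360 / 13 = -13181.54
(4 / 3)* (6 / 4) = 2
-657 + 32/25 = -16393/25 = -655.72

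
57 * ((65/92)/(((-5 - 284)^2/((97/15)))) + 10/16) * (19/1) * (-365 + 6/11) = -41705760848483/169046504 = -246711.76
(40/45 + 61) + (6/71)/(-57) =751375/12141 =61.89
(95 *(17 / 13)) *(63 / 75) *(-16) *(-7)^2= -5317872 / 65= -81813.42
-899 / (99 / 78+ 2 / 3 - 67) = 2418 / 175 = 13.82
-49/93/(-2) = 49/186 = 0.26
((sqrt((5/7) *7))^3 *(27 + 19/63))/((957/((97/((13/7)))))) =834200 *sqrt(5)/111969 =16.66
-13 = -13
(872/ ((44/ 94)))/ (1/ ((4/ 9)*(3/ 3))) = 81968/ 99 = 827.96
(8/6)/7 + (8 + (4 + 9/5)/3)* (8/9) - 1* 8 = 964/945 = 1.02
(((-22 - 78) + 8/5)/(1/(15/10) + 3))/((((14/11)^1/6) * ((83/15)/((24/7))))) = -318816/4067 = -78.39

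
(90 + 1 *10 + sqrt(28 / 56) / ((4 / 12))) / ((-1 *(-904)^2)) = -25 / 204304-3 *sqrt(2) / 1634432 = -0.00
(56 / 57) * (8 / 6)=224 / 171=1.31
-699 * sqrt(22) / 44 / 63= -233 * sqrt(22) / 924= -1.18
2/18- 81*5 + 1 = -3635/9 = -403.89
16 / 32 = 0.50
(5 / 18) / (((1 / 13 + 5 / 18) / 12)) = 9.40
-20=-20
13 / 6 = 2.17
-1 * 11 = -11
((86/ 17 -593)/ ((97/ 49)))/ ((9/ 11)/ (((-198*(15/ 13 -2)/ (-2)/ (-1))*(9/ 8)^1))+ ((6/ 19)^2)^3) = -276007605325427745/ 8989793685352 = -30702.33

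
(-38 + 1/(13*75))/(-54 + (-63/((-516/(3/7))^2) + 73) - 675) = 7672403312/132453493575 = 0.06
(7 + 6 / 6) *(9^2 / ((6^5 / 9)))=0.75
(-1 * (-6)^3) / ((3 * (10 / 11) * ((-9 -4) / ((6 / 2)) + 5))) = 594 / 5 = 118.80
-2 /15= -0.13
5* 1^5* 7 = 35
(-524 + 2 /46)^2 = 145226601 /529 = 274530.44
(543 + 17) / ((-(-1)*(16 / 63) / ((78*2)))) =343980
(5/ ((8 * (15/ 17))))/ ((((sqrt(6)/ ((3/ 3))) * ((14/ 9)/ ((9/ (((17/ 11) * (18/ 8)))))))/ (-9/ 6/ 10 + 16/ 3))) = 3421 * sqrt(6)/ 3360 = 2.49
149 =149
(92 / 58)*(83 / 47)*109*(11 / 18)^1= 2288891 / 12267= 186.59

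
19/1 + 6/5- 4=81/5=16.20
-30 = -30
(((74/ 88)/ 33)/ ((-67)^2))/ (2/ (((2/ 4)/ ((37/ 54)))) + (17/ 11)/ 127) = 42291/ 20509468892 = 0.00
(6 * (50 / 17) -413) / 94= -143 / 34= -4.21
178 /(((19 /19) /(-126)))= -22428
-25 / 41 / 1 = -25 / 41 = -0.61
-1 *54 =-54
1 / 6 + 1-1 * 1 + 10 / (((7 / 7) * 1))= 10.17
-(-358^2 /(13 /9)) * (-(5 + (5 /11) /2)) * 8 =-530598960 /143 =-3710482.24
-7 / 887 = -0.01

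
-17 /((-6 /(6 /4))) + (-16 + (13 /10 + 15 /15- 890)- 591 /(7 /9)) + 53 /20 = -57983 /35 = -1656.66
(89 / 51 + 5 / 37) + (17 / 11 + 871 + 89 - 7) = 19852528 / 20757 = 956.43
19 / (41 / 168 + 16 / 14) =3192 / 233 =13.70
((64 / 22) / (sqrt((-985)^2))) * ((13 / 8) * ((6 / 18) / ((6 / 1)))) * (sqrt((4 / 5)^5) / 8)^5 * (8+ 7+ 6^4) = 11634688 * sqrt(5) / 39678955078125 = 0.00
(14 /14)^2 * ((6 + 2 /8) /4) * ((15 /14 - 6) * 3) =-5175 /224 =-23.10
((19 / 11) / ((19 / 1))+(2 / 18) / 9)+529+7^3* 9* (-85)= -233322514 / 891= -261865.90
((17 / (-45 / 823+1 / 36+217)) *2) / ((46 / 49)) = 24680124 / 147855017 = 0.17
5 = 5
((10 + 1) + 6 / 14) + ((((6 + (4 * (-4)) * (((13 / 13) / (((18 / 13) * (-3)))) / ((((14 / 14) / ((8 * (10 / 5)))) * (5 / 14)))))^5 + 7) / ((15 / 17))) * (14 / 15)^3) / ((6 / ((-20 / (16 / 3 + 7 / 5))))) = -5316022680597642747630483872 / 64196785716328125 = -82808237535.26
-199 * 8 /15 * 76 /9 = -120992 /135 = -896.24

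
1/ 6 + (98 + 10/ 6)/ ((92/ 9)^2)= 1237/ 1104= 1.12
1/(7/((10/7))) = 10/49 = 0.20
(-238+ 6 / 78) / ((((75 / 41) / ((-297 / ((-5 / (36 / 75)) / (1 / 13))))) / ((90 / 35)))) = -2711769192 / 3696875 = -733.53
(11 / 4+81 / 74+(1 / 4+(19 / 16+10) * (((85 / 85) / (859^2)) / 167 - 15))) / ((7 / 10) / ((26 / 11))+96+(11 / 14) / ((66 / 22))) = -4075616811747390 / 2403730039279693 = -1.70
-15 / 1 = -15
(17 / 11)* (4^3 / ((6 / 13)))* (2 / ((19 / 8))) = 113152 / 627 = 180.47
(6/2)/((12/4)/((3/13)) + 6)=3/19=0.16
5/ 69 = 0.07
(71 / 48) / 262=71 / 12576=0.01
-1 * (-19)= 19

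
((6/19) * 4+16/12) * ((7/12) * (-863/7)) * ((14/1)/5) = -447034/855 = -522.85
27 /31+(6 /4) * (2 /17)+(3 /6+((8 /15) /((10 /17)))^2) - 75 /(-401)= 2.56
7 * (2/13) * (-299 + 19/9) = -37408/117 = -319.73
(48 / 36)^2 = 16 / 9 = 1.78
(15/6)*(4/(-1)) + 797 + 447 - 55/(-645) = 1234.09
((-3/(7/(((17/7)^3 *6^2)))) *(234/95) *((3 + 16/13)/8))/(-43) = 13132449/1961617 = 6.69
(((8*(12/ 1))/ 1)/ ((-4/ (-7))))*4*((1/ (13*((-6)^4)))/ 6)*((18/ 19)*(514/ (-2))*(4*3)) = -19.42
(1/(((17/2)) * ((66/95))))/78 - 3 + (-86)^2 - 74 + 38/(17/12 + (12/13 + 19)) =1066421239537/145670382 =7320.78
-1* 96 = -96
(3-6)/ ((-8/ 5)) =15/ 8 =1.88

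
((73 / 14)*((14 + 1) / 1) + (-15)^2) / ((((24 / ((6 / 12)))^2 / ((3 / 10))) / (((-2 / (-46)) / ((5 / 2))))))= 283 / 412160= 0.00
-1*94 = -94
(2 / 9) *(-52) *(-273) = 9464 / 3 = 3154.67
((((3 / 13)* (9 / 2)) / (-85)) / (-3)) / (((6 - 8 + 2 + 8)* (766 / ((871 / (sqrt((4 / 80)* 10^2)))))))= 603* sqrt(5) / 5208800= 0.00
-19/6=-3.17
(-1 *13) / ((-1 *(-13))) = -1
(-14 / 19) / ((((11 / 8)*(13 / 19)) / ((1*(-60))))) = 6720 / 143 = 46.99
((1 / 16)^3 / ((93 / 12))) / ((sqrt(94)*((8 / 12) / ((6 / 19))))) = 9*sqrt(94) / 56694784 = 0.00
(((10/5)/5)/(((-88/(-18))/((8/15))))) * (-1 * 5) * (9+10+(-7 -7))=-1.09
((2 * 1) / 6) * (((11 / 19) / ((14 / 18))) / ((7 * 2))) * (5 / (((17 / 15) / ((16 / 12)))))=1650 / 15827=0.10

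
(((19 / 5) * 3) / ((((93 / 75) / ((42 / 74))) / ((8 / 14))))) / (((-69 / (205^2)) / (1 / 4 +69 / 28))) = -910261500 / 184667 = -4929.21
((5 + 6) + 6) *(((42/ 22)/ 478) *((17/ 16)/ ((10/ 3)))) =0.02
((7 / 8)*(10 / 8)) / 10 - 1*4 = -249 / 64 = -3.89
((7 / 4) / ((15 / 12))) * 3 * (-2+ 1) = -21 / 5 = -4.20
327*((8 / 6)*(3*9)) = 11772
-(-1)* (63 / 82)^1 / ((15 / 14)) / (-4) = -147 / 820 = -0.18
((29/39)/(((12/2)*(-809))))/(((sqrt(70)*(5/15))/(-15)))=29*sqrt(70)/294476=0.00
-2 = -2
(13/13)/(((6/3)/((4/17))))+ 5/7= 99/119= 0.83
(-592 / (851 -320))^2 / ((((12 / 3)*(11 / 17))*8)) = 186184 / 3101571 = 0.06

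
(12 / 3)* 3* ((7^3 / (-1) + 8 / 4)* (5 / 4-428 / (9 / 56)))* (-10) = -326770070 / 3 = -108923356.67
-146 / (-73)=2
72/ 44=18/ 11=1.64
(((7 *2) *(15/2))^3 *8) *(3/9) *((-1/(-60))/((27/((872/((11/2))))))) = 29909600/99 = 302117.17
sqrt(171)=3* sqrt(19)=13.08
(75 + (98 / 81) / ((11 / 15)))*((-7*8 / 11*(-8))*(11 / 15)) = 2039744 / 891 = 2289.27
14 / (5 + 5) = 7 / 5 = 1.40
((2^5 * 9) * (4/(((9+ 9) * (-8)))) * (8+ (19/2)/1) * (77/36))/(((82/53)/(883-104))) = -2713865/18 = -150770.28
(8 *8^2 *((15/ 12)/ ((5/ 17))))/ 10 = 1088/ 5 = 217.60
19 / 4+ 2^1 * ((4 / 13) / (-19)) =4661 / 988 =4.72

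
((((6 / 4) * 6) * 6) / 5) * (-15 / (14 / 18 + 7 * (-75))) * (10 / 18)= 0.17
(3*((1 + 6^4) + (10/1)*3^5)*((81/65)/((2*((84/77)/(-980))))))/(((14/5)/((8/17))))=-1051823.48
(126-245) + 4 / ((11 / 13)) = -114.27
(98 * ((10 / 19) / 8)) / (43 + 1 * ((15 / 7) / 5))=1715 / 11552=0.15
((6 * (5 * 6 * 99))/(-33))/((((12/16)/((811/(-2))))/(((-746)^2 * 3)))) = 487441234080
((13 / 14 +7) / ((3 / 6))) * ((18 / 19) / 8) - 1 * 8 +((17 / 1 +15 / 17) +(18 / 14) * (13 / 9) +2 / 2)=132199 / 9044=14.62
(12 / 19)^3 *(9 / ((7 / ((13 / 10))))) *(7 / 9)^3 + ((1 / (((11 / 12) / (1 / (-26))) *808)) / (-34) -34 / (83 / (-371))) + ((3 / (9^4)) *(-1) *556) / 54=50239449273001435063 / 330154914549465720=152.17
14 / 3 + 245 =749 / 3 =249.67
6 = 6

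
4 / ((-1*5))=-4 / 5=-0.80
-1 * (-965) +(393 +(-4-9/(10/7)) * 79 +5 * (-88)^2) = 392643/10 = 39264.30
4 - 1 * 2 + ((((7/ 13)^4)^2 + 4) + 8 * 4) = 38.01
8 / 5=1.60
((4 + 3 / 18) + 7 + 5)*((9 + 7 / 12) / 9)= 11155 / 648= 17.21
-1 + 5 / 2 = 3 / 2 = 1.50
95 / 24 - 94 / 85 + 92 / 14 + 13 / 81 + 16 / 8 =11.58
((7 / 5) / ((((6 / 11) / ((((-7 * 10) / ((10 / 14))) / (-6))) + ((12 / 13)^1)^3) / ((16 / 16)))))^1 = 8289281 / 4854690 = 1.71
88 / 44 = 2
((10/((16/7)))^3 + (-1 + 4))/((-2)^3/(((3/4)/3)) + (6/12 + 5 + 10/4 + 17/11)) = -488521/126464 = -3.86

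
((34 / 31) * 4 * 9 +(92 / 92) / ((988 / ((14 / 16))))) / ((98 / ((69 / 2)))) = 667555197 / 48024704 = 13.90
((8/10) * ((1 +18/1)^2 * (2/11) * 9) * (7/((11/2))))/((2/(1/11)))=181944/6655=27.34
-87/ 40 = -2.18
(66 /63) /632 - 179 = -1187833 /6636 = -179.00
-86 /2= -43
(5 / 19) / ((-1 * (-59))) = 5 / 1121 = 0.00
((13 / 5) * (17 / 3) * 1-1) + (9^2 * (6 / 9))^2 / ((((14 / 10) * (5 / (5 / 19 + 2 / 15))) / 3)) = 1015922 / 1995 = 509.23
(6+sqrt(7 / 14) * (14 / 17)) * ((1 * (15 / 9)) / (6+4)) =7 * sqrt(2) / 102+1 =1.10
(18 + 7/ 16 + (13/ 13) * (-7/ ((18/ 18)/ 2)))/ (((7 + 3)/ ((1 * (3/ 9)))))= 71/ 480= 0.15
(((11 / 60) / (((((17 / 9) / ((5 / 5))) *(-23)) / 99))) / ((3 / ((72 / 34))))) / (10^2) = -9801 / 3323500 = -0.00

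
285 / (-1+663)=285 / 662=0.43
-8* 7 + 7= -49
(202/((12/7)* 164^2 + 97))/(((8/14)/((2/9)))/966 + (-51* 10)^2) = 1593578/94808203263993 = 0.00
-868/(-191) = 868/191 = 4.54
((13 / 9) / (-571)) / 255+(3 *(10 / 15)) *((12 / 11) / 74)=0.03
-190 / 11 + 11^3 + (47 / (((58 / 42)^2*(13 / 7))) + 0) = 159588762 / 120263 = 1327.00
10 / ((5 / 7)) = 14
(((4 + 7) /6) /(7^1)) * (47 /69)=517 /2898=0.18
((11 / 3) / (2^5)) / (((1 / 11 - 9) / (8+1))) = -363 / 3136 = -0.12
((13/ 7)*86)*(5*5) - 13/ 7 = 3991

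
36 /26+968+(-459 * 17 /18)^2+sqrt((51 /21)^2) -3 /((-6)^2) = 188893.98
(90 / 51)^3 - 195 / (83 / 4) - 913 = -373893367 / 407779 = -916.90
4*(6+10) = 64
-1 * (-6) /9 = 2 /3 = 0.67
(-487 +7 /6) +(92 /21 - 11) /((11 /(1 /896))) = -100555979 /206976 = -485.83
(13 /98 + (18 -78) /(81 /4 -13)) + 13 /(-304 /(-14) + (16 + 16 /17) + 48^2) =-3223658197 /396140696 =-8.14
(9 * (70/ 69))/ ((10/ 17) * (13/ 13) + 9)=3570/ 3749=0.95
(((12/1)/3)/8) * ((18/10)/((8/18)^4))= 59049/2560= 23.07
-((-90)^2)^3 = -531441000000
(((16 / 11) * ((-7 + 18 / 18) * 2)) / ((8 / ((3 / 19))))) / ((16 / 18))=-81 / 209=-0.39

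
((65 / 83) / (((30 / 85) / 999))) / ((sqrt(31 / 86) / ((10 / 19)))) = 1839825 * sqrt(2666) / 48887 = 1943.18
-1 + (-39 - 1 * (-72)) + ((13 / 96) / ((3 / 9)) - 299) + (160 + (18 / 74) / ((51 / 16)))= -2143983 / 20128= -106.52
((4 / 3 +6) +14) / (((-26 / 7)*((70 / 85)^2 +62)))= -32368 / 353223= -0.09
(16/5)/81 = 16/405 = 0.04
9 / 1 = 9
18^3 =5832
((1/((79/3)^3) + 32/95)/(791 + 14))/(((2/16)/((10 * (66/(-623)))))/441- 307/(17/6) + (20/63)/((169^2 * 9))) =-218449907537333472/56557804767627565419085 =-0.00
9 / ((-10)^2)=9 / 100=0.09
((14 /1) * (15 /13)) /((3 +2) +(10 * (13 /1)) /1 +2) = 210 /1781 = 0.12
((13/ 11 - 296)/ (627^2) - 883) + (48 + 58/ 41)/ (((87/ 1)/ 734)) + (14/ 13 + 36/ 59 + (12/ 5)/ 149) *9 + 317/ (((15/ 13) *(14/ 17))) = -1606468748080874143/ 13710965532834570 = -117.17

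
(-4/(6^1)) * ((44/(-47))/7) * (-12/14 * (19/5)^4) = -22936496/1439375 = -15.94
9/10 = 0.90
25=25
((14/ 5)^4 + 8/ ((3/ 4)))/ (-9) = -135248/ 16875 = -8.01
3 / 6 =1 / 2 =0.50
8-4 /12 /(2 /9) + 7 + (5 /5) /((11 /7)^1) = 311 /22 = 14.14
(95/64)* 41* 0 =0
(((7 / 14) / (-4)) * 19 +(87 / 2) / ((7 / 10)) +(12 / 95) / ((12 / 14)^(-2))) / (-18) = -2229211 / 670320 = -3.33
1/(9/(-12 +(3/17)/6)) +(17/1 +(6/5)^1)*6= 107.87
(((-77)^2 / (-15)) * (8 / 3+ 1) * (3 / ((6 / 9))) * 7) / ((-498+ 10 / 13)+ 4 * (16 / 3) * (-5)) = 17804787 / 235520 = 75.60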